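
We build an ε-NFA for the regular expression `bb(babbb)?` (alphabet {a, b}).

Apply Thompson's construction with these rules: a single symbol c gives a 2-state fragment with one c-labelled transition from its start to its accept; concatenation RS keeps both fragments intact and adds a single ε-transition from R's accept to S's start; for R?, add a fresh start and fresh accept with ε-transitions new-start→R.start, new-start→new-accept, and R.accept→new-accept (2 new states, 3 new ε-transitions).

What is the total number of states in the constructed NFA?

By structural recursion:
Each of the 7 symbol leaves contributes a 2-state fragment.
  babbb — 10 states
  (babbb)? — 12 states
  bb(babbb)? — 16 states

16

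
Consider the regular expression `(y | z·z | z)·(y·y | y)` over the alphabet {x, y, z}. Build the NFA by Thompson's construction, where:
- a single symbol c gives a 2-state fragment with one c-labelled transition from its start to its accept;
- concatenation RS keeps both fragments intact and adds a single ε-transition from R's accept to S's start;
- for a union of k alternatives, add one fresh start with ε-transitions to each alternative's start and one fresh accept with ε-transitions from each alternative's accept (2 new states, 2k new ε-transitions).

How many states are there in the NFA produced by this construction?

By structural recursion:
Each of the 7 symbol leaves contributes a 2-state fragment.
  z·z : 4 states
  y | z·z | z : 10 states
  y·y : 4 states
  y·y | y : 8 states
  (y | z·z | z)·(y·y | y) : 18 states

18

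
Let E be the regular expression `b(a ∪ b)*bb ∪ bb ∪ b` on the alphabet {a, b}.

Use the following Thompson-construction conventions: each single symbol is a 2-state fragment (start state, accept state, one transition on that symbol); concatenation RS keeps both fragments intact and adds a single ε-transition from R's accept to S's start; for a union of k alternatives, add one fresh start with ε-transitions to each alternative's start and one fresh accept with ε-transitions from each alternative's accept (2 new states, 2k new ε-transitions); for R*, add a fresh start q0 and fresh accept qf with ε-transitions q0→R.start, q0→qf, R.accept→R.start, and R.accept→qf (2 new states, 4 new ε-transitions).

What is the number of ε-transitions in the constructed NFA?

18

Building bottom-up:
Each of the 8 symbol leaves contributes 0 ε-transitions.
  a ∪ b — 4 ε-transitions
  (a ∪ b)* — 8 ε-transitions
  b(a ∪ b)*bb — 11 ε-transitions
  bb — 1 ε-transition
  b(a ∪ b)*bb ∪ bb ∪ b — 18 ε-transitions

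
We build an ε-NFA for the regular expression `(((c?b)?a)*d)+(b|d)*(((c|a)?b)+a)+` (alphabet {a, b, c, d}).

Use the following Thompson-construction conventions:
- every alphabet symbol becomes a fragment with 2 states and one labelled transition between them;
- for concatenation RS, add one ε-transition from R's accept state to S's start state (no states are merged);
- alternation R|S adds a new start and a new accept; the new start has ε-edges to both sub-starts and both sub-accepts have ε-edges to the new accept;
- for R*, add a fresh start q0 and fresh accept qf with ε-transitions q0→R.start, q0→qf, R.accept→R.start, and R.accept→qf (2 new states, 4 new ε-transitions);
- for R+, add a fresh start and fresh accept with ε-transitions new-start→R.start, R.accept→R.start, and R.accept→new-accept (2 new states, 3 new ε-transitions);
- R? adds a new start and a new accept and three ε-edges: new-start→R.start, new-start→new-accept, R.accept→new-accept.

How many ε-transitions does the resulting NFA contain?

Per subexpression:
Each of the 10 symbol leaves contributes 0 ε-transitions.
  c? : 3 ε-transitions
  c?b : 4 ε-transitions
  (c?b)? : 7 ε-transitions
  (c?b)?a : 8 ε-transitions
  ((c?b)?a)* : 12 ε-transitions
  ((c?b)?a)*d : 13 ε-transitions
  (((c?b)?a)*d)+ : 16 ε-transitions
  b|d : 4 ε-transitions
  (b|d)* : 8 ε-transitions
  c|a : 4 ε-transitions
  (c|a)? : 7 ε-transitions
  (c|a)?b : 8 ε-transitions
  ((c|a)?b)+ : 11 ε-transitions
  ((c|a)?b)+a : 12 ε-transitions
  (((c|a)?b)+a)+ : 15 ε-transitions
  (((c?b)?a)*d)+(b|d)*(((c|a)?b)+a)+ : 41 ε-transitions

41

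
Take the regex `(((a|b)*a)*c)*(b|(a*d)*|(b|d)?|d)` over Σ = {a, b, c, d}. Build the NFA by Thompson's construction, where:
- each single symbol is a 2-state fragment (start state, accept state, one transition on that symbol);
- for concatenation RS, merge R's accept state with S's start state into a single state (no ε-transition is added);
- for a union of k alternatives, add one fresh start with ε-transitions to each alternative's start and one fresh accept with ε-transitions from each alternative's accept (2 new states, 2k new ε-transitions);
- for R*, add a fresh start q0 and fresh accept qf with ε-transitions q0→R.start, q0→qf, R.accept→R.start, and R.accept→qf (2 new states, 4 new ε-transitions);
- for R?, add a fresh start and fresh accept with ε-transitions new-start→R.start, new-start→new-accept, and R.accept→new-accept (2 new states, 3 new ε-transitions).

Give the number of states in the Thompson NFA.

34

Per subexpression:
Each of the 10 symbol leaves contributes a 2-state fragment.
  a|b = 6 states
  (a|b)* = 8 states
  (a|b)*a = 9 states
  ((a|b)*a)* = 11 states
  ((a|b)*a)*c = 12 states
  (((a|b)*a)*c)* = 14 states
  a* = 4 states
  a*d = 5 states
  (a*d)* = 7 states
  b|d = 6 states
  (b|d)? = 8 states
  b|(a*d)*|(b|d)?|d = 21 states
  (((a|b)*a)*c)*(b|(a*d)*|(b|d)?|d) = 34 states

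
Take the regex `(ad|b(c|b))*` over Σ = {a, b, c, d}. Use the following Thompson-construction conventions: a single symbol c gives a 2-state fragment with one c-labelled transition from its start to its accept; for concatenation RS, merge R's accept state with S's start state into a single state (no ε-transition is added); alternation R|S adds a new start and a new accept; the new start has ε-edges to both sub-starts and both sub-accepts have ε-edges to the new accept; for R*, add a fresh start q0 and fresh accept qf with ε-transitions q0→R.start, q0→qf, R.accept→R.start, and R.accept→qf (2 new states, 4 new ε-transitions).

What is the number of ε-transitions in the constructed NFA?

12

Recursing over subexpressions:
Each of the 5 symbol leaves contributes 0 ε-transitions.
  ad → 0 ε-transitions
  c|b → 4 ε-transitions
  b(c|b) → 4 ε-transitions
  ad|b(c|b) → 8 ε-transitions
  (ad|b(c|b))* → 12 ε-transitions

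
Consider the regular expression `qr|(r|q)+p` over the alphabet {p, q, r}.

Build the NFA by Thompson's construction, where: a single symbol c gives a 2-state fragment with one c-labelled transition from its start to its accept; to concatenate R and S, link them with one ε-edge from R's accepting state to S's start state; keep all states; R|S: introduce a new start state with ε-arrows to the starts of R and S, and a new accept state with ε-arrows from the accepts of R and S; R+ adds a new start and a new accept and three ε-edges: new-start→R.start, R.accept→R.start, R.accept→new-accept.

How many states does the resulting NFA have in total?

Recursing over subexpressions:
Each of the 5 symbol leaves contributes a 2-state fragment.
  qr = 4 states
  r|q = 6 states
  (r|q)+ = 8 states
  (r|q)+p = 10 states
  qr|(r|q)+p = 16 states

16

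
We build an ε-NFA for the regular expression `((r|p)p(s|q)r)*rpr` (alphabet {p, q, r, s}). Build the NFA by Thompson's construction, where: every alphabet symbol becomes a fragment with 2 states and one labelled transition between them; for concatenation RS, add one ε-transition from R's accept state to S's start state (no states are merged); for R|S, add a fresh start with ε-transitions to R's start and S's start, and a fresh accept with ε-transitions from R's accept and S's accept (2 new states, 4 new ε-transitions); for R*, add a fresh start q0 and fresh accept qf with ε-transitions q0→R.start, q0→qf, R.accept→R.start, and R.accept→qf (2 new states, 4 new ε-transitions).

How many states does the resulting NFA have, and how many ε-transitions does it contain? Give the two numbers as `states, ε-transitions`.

24, 18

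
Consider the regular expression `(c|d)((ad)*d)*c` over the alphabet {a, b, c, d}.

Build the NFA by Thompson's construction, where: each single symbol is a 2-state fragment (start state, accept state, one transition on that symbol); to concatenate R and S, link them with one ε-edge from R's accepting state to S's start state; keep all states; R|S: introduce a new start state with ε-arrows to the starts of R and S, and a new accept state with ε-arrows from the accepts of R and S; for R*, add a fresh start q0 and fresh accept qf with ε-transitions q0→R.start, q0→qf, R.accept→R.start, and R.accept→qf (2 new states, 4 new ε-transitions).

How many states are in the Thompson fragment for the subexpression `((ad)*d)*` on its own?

10

Fragment for `((ad)*d)*`:
Each of the 3 symbol leaves contributes a 2-state fragment.
  ad = 4 states
  (ad)* = 6 states
  (ad)*d = 8 states
  ((ad)*d)* = 10 states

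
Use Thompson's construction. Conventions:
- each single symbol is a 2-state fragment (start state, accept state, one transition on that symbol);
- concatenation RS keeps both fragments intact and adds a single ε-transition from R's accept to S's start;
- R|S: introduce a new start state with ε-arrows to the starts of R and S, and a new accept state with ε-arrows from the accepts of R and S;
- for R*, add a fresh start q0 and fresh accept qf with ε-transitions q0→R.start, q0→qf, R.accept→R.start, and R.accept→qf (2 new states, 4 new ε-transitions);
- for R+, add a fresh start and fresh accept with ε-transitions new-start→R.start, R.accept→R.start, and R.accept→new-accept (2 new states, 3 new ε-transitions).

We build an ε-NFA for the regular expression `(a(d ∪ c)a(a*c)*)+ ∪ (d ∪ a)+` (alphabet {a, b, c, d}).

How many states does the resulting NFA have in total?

30

By structural recursion:
Each of the 8 symbol leaves contributes a 2-state fragment.
  d ∪ c : 6 states
  a* : 4 states
  a*c : 6 states
  (a*c)* : 8 states
  a(d ∪ c)a(a*c)* : 18 states
  (a(d ∪ c)a(a*c)*)+ : 20 states
  d ∪ a : 6 states
  (d ∪ a)+ : 8 states
  (a(d ∪ c)a(a*c)*)+ ∪ (d ∪ a)+ : 30 states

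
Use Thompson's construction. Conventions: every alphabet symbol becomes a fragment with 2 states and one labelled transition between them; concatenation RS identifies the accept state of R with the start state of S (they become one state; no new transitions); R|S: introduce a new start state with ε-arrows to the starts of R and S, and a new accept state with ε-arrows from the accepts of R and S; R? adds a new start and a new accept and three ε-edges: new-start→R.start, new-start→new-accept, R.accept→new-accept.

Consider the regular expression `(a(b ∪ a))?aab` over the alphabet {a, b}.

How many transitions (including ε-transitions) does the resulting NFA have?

13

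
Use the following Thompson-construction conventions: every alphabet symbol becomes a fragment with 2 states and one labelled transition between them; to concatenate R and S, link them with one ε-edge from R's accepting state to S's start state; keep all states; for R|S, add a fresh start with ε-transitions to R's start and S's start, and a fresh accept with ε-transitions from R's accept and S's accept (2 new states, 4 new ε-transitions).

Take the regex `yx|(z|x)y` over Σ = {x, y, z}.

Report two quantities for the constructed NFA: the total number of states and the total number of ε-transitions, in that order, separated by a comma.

Recursing over subexpressions:
Each of the 5 symbol leaves contributes 2 states and 0 ε-transitions.
  yx — 4 states, 1 ε-transition
  z|x — 6 states, 4 ε-transitions
  (z|x)y — 8 states, 5 ε-transitions
  yx|(z|x)y — 14 states, 10 ε-transitions

14, 10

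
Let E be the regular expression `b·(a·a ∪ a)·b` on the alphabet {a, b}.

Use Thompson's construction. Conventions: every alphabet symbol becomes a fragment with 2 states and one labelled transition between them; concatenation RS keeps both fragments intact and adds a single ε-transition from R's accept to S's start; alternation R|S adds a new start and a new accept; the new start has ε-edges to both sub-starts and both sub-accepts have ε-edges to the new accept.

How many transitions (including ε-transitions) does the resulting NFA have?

Per subexpression:
Each of the 5 symbol leaves contributes 1 transition (1 symbol, 0 ε).
  a·a = 3 transitions (2 symbol, 1 ε)
  a·a ∪ a = 8 transitions (3 symbol, 5 ε)
  b·(a·a ∪ a)·b = 12 transitions (5 symbol, 7 ε)

12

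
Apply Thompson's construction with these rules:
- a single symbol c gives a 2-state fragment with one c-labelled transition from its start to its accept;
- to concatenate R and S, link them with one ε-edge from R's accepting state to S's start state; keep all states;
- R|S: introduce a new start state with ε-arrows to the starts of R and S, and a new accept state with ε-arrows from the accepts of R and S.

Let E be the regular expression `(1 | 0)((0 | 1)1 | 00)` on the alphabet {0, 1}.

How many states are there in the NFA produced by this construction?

Building bottom-up:
Each of the 7 symbol leaves contributes a 2-state fragment.
  1 | 0 = 6 states
  0 | 1 = 6 states
  (0 | 1)1 = 8 states
  00 = 4 states
  (0 | 1)1 | 00 = 14 states
  (1 | 0)((0 | 1)1 | 00) = 20 states

20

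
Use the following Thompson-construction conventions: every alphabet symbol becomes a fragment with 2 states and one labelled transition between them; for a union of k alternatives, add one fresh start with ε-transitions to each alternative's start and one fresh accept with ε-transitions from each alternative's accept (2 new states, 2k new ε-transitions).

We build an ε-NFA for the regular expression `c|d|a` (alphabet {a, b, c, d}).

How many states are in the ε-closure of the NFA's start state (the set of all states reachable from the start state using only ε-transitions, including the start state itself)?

4

Work bottom-up. For each fragment F, track |ε-closure(F.start)| and whether F's accept lies in that closure (i.e. whether F accepts ε). A single-symbol fragment has closure size 1 and does not accept ε.
  c|d|a → C = 1 + 1 + 1 + 1 = 4 (the new accept is not ε-reachable since no branch accepts ε)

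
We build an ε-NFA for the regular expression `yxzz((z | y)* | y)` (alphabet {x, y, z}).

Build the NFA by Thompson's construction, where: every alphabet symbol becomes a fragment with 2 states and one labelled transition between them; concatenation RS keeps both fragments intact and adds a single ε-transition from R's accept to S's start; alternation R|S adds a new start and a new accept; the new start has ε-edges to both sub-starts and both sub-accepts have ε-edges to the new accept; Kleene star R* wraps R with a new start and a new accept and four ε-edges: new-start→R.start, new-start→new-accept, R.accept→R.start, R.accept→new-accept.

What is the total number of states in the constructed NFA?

20

Per subexpression:
Each of the 7 symbol leaves contributes a 2-state fragment.
  z | y → 6 states
  (z | y)* → 8 states
  (z | y)* | y → 12 states
  yxzz((z | y)* | y) → 20 states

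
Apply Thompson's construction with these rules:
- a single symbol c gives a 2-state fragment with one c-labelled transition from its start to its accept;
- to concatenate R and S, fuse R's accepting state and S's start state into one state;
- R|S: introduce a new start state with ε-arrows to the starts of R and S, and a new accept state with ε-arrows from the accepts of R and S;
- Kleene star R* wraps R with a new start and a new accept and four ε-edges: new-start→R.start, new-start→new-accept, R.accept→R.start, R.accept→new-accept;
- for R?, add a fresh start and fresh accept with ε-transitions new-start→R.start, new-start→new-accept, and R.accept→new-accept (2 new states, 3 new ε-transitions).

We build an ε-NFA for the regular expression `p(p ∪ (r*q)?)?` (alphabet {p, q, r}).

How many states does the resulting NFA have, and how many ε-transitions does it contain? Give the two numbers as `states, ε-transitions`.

Building bottom-up:
Each of the 4 symbol leaves contributes 2 states and 0 ε-transitions.
  r* → 4 states, 4 ε-transitions
  r*q → 5 states, 4 ε-transitions
  (r*q)? → 7 states, 7 ε-transitions
  p ∪ (r*q)? → 11 states, 11 ε-transitions
  (p ∪ (r*q)?)? → 13 states, 14 ε-transitions
  p(p ∪ (r*q)?)? → 14 states, 14 ε-transitions

14, 14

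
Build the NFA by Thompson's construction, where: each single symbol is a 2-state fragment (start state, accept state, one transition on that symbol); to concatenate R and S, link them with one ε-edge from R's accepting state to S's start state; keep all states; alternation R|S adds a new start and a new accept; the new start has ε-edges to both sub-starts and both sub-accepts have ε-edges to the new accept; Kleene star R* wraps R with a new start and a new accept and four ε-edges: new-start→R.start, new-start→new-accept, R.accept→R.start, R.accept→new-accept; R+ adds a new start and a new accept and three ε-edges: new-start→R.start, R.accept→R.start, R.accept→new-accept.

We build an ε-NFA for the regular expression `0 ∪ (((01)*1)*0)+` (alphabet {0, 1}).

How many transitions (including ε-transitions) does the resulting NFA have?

23

Per subexpression:
Each of the 5 symbol leaves contributes 1 transition (1 symbol, 0 ε).
  01 → 3 transitions (2 symbol, 1 ε)
  (01)* → 7 transitions (2 symbol, 5 ε)
  (01)*1 → 9 transitions (3 symbol, 6 ε)
  ((01)*1)* → 13 transitions (3 symbol, 10 ε)
  ((01)*1)*0 → 15 transitions (4 symbol, 11 ε)
  (((01)*1)*0)+ → 18 transitions (4 symbol, 14 ε)
  0 ∪ (((01)*1)*0)+ → 23 transitions (5 symbol, 18 ε)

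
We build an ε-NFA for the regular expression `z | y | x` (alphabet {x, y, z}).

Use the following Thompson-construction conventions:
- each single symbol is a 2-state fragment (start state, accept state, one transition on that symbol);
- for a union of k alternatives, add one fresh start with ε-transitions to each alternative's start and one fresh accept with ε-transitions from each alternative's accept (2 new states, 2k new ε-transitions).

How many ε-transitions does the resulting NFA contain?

Recursing over subexpressions:
Each of the 3 symbol leaves contributes 0 ε-transitions.
  z | y | x → 6 ε-transitions

6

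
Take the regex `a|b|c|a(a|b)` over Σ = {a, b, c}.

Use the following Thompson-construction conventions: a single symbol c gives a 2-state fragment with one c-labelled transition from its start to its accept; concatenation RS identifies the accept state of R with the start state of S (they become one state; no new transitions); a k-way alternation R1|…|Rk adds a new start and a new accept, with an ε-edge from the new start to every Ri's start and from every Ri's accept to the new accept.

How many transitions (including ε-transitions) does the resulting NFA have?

18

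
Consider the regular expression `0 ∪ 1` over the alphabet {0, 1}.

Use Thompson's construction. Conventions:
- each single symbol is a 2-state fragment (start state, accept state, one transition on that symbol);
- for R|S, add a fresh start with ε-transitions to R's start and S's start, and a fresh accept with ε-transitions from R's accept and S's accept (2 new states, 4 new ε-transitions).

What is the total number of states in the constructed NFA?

Recursing over subexpressions:
Each of the 2 symbol leaves contributes a 2-state fragment.
  0 ∪ 1 → 6 states

6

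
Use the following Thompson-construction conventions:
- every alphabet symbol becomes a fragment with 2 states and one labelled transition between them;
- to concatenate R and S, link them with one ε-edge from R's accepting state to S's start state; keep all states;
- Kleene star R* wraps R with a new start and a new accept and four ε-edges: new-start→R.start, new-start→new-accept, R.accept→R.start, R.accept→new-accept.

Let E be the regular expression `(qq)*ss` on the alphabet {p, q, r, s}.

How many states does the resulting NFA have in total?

10

Per subexpression:
Each of the 4 symbol leaves contributes a 2-state fragment.
  qq — 4 states
  (qq)* — 6 states
  (qq)*ss — 10 states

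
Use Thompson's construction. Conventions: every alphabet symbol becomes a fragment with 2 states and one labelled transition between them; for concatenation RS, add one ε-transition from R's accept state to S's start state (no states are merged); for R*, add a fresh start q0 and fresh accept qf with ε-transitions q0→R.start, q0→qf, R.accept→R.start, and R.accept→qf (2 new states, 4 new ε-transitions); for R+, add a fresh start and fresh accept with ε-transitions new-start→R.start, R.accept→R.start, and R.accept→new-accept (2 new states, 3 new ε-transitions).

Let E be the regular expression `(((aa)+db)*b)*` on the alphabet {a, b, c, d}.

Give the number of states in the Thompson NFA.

16

Building bottom-up:
Each of the 5 symbol leaves contributes a 2-state fragment.
  aa = 4 states
  (aa)+ = 6 states
  (aa)+db = 10 states
  ((aa)+db)* = 12 states
  ((aa)+db)*b = 14 states
  (((aa)+db)*b)* = 16 states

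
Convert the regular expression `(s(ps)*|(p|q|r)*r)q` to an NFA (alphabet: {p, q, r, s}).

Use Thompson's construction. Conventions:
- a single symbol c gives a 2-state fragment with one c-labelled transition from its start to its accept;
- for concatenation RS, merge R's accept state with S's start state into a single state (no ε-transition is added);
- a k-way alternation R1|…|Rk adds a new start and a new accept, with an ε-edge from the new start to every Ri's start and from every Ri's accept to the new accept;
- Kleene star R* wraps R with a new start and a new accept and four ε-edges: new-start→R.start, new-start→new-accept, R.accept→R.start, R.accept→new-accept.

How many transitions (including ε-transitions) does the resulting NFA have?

Per subexpression:
Each of the 8 symbol leaves contributes 1 transition (1 symbol, 0 ε).
  ps — 2 transitions (2 symbol, 0 ε)
  (ps)* — 6 transitions (2 symbol, 4 ε)
  s(ps)* — 7 transitions (3 symbol, 4 ε)
  p|q|r — 9 transitions (3 symbol, 6 ε)
  (p|q|r)* — 13 transitions (3 symbol, 10 ε)
  (p|q|r)*r — 14 transitions (4 symbol, 10 ε)
  s(ps)*|(p|q|r)*r — 25 transitions (7 symbol, 18 ε)
  (s(ps)*|(p|q|r)*r)q — 26 transitions (8 symbol, 18 ε)

26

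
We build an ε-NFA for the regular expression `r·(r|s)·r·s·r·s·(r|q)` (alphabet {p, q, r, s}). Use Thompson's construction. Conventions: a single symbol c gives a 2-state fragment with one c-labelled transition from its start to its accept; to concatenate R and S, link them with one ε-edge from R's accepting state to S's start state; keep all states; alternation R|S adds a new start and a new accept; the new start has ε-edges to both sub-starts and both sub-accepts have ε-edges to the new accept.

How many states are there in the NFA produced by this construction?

22

Building bottom-up:
Each of the 9 symbol leaves contributes a 2-state fragment.
  r|s → 6 states
  r|q → 6 states
  r·(r|s)·r·s·r·s·(r|q) → 22 states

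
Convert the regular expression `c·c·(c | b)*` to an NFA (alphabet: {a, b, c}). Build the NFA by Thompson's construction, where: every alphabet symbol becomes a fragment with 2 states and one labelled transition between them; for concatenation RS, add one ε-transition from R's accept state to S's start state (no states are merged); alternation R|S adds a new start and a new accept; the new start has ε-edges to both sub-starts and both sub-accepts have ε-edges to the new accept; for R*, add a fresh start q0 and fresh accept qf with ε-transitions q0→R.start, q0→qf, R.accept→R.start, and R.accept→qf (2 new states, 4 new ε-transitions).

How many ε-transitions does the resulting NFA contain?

Bottom-up over the parse tree:
Each of the 4 symbol leaves contributes 0 ε-transitions.
  c | b = 4 ε-transitions
  (c | b)* = 8 ε-transitions
  c·c·(c | b)* = 10 ε-transitions

10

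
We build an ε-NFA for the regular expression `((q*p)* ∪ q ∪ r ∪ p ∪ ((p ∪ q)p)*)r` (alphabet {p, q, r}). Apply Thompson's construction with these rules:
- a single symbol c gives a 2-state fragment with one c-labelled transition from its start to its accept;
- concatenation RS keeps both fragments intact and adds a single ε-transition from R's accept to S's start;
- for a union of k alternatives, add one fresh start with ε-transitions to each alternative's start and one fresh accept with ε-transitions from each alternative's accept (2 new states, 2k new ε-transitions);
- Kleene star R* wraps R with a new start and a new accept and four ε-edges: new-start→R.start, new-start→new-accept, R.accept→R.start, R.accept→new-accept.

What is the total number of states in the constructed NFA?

Bottom-up over the parse tree:
Each of the 9 symbol leaves contributes a 2-state fragment.
  q* — 4 states
  q*p — 6 states
  (q*p)* — 8 states
  p ∪ q — 6 states
  (p ∪ q)p — 8 states
  ((p ∪ q)p)* — 10 states
  (q*p)* ∪ q ∪ r ∪ p ∪ ((p ∪ q)p)* — 26 states
  ((q*p)* ∪ q ∪ r ∪ p ∪ ((p ∪ q)p)*)r — 28 states

28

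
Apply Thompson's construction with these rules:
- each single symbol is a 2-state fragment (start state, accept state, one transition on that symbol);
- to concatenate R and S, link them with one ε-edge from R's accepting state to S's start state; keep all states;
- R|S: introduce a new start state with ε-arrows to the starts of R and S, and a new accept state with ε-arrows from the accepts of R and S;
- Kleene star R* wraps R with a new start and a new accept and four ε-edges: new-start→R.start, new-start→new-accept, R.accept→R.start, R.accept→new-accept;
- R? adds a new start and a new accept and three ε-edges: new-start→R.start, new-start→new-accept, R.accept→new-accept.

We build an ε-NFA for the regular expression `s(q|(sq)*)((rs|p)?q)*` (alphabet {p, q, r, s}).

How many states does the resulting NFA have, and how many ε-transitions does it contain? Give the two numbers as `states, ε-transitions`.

26, 24

Per subexpression:
Each of the 8 symbol leaves contributes 2 states and 0 ε-transitions.
  sq : 4 states, 1 ε-transition
  (sq)* : 6 states, 5 ε-transitions
  q|(sq)* : 10 states, 9 ε-transitions
  rs : 4 states, 1 ε-transition
  rs|p : 8 states, 5 ε-transitions
  (rs|p)? : 10 states, 8 ε-transitions
  (rs|p)?q : 12 states, 9 ε-transitions
  ((rs|p)?q)* : 14 states, 13 ε-transitions
  s(q|(sq)*)((rs|p)?q)* : 26 states, 24 ε-transitions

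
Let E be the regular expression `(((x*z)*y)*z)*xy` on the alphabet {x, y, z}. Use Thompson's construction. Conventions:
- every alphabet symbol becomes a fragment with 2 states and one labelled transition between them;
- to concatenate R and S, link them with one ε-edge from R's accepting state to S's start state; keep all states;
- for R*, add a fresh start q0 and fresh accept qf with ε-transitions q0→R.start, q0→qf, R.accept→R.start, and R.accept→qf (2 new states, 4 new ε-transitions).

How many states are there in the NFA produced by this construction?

Building bottom-up:
Each of the 6 symbol leaves contributes a 2-state fragment.
  x* = 4 states
  x*z = 6 states
  (x*z)* = 8 states
  (x*z)*y = 10 states
  ((x*z)*y)* = 12 states
  ((x*z)*y)*z = 14 states
  (((x*z)*y)*z)* = 16 states
  (((x*z)*y)*z)*xy = 20 states

20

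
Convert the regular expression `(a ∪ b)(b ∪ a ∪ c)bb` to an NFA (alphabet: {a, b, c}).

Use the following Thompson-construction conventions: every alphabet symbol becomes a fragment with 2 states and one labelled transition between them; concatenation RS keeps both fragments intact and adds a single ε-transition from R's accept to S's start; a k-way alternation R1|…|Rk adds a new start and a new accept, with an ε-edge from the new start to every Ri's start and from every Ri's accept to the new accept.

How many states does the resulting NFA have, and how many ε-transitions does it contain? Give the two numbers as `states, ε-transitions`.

18, 13

Recursing over subexpressions:
Each of the 7 symbol leaves contributes 2 states and 0 ε-transitions.
  a ∪ b : 6 states, 4 ε-transitions
  b ∪ a ∪ c : 8 states, 6 ε-transitions
  (a ∪ b)(b ∪ a ∪ c)bb : 18 states, 13 ε-transitions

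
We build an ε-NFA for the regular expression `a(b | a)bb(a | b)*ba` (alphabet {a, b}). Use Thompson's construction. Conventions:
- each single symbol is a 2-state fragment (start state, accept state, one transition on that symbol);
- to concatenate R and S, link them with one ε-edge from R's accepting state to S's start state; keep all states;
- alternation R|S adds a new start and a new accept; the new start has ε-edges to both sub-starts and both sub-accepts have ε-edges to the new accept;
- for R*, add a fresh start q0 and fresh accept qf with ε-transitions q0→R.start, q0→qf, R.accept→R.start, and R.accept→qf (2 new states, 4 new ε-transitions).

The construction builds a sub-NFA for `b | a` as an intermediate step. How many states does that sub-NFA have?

6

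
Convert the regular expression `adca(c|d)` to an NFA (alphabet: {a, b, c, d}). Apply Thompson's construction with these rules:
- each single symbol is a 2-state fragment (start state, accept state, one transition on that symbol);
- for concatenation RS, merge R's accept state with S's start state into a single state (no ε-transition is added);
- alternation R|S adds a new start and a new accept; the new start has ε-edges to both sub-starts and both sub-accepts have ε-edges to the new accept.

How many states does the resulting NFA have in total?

10

Building bottom-up:
Each of the 6 symbol leaves contributes a 2-state fragment.
  c|d → 6 states
  adca(c|d) → 10 states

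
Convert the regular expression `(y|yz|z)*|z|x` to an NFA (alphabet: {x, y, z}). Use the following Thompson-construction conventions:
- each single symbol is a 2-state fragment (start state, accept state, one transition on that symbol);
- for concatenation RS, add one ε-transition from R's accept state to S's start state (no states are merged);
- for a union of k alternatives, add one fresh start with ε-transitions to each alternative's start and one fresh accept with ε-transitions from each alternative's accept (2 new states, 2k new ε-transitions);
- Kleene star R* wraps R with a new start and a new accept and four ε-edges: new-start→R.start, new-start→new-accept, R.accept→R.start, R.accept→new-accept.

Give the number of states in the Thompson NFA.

18

Per subexpression:
Each of the 6 symbol leaves contributes a 2-state fragment.
  yz → 4 states
  y|yz|z → 10 states
  (y|yz|z)* → 12 states
  (y|yz|z)*|z|x → 18 states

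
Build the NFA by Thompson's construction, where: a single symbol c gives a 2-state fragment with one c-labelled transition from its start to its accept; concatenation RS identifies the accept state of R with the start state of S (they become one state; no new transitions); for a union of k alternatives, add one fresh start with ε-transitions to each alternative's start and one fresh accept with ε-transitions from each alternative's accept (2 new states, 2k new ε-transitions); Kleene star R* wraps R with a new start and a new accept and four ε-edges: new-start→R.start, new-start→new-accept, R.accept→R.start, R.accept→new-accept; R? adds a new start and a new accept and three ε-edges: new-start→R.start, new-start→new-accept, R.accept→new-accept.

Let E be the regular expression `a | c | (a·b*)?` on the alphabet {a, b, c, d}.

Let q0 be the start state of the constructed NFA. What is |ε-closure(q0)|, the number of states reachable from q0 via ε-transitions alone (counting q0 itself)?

7

Compute the ε-closure size of each fragment's start state recursively; a symbol fragment's start has no outgoing ε-edge, so its closure is just itself (size 1).
  b* → the star's fresh start ε-reaches both the body's start and the fresh accept: |closure| = 2 + 1 = 3
  a·b* → same as the first factor's closure: |closure| = 1
  (a·b*)? → |closure| = 1 (new start) + 1 (body) + 1 (new accept, via ε) = 3
  a | c | (a·b*)? → new start ε-reaches every alternative's start; at least one alternative accepts ε, so the union's new accept is reached too: |closure| = 1 + 1 + 1 + 3 + 1 = 7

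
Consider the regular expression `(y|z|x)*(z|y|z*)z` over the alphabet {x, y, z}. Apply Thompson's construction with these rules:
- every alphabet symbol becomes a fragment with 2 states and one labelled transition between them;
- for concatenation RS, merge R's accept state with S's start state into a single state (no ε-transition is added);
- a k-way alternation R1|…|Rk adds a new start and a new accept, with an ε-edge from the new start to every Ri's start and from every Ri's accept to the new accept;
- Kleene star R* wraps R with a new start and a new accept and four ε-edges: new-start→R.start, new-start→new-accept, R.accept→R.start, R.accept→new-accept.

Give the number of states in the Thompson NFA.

By structural recursion:
Each of the 7 symbol leaves contributes a 2-state fragment.
  y|z|x = 8 states
  (y|z|x)* = 10 states
  z* = 4 states
  z|y|z* = 10 states
  (y|z|x)*(z|y|z*)z = 20 states

20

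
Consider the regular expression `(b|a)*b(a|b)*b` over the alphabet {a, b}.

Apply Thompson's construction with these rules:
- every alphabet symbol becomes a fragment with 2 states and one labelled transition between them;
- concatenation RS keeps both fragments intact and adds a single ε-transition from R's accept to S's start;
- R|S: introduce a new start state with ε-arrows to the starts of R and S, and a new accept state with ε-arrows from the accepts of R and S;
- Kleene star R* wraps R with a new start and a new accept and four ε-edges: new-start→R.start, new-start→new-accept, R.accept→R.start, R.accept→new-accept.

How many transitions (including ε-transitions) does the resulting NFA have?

Per subexpression:
Each of the 6 symbol leaves contributes 1 transition (1 symbol, 0 ε).
  b|a → 6 transitions (2 symbol, 4 ε)
  (b|a)* → 10 transitions (2 symbol, 8 ε)
  a|b → 6 transitions (2 symbol, 4 ε)
  (a|b)* → 10 transitions (2 symbol, 8 ε)
  (b|a)*b(a|b)*b → 25 transitions (6 symbol, 19 ε)

25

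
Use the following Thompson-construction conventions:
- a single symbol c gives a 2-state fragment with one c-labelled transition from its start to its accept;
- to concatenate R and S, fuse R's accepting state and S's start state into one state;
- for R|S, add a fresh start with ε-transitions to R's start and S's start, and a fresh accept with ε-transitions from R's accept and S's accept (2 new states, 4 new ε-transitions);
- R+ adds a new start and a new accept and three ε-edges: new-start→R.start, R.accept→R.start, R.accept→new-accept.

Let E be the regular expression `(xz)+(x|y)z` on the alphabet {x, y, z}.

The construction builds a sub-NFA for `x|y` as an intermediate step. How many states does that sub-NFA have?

Fragment for `x|y`:
Each of the 2 symbol leaves contributes a 2-state fragment.
  x|y : 6 states

6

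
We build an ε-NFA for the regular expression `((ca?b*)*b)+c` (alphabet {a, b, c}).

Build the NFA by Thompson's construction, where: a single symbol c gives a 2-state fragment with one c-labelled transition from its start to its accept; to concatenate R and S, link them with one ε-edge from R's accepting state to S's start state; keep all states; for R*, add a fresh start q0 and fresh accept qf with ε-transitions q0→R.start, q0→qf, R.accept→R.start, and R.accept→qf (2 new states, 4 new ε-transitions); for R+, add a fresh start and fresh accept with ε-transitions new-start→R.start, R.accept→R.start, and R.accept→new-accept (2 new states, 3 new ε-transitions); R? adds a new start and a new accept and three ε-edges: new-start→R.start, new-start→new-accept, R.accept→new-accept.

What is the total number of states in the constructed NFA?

18

Building bottom-up:
Each of the 5 symbol leaves contributes a 2-state fragment.
  a? = 4 states
  b* = 4 states
  ca?b* = 10 states
  (ca?b*)* = 12 states
  (ca?b*)*b = 14 states
  ((ca?b*)*b)+ = 16 states
  ((ca?b*)*b)+c = 18 states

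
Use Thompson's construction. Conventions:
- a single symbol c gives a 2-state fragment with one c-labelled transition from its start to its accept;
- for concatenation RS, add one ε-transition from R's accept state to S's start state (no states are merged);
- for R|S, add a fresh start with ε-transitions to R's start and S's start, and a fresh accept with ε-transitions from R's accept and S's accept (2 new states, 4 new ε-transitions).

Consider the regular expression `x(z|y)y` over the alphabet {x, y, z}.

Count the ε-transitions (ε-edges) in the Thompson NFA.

Bottom-up over the parse tree:
Each of the 4 symbol leaves contributes 0 ε-transitions.
  z|y → 4 ε-transitions
  x(z|y)y → 6 ε-transitions

6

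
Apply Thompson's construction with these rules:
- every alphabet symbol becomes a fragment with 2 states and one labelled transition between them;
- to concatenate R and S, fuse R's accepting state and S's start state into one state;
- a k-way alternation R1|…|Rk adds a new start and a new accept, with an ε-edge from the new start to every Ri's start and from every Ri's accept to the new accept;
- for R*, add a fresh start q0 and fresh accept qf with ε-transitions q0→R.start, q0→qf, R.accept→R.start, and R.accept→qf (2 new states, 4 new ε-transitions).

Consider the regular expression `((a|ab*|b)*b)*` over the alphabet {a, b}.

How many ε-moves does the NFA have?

18

Building bottom-up:
Each of the 5 symbol leaves contributes 0 ε-transitions.
  b* : 4 ε-transitions
  ab* : 4 ε-transitions
  a|ab*|b : 10 ε-transitions
  (a|ab*|b)* : 14 ε-transitions
  (a|ab*|b)*b : 14 ε-transitions
  ((a|ab*|b)*b)* : 18 ε-transitions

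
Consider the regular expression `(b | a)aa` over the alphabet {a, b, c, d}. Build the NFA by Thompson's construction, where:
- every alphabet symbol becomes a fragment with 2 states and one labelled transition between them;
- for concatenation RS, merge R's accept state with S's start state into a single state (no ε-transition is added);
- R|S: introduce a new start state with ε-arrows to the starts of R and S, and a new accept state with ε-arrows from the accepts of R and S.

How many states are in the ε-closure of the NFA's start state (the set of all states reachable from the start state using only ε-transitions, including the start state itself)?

3

Work bottom-up. For each fragment F, track |ε-closure(F.start)| and whether F's accept lies in that closure (i.e. whether F accepts ε). A single-symbol fragment has closure size 1 and does not accept ε.
  b | a : new start ε-reaches every alternative's start; none of them accept ε, so the new accept is not reached: C = 1 + 1 + 1 = 3
  (b | a)aa : C equals the left operand's closure size = 3 (its accept is not ε-reachable, so the closure stops there)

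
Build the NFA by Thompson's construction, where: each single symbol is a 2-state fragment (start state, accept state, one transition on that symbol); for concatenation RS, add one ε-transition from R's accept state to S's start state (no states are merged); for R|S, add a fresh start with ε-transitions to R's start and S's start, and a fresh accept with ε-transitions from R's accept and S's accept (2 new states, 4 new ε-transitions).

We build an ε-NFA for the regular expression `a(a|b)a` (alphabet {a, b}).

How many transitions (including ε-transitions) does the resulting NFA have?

10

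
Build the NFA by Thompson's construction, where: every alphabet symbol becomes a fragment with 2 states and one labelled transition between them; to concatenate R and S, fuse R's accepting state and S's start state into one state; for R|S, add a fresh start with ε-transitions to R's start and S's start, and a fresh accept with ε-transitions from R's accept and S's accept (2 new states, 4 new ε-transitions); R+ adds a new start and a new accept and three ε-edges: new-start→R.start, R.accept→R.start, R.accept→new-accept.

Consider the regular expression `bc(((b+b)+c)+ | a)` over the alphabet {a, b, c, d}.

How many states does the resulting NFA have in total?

16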